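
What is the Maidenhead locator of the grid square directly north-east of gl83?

GL94

Longitude square 8; +1 → 9.
Latitude square 3; +1 → 4.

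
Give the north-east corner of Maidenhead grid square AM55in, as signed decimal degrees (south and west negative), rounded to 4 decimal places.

35.5833, -169.2500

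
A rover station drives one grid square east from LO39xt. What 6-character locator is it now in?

LO49at

Longitude subsquare x = 23; +1 → 24, wraps to 0 = a, carry into square.
Longitude square 3; +1 → 4.
The latitude characters are unchanged.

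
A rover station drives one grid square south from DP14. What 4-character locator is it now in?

DP13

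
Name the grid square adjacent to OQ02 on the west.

Longitude square 0; −1 → -1, wraps to 9, carry into field.
Longitude field O = 14; −1 → 13 = N.
The latitude characters are unchanged.

NQ92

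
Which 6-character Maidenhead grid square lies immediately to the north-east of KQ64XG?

Longitude subsquare x = 23; +1 → 24, wraps to 0 = a, carry into square.
Longitude square 6; +1 → 7.
Latitude subsquare g = 6; +1 → 7 = h.

KQ74ah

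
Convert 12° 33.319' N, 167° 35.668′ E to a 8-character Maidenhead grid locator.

Shift to the Maidenhead origin (180°W, 90°S): lon 347.59447, lat 102.55532.
Field (20°×10°, letters A–R): 347.59447/20 → 17 → R, 102.55532/10 → 10 → K; chars RK.
Square (2°×1°, digits 0–9): 7.59447/2 → 3, 2.55532/1 → 2; chars 32.
Subsquare (5′×2.5′, letters a–x): 1.59447/0.0833333 → 19 → t, 0.55532/0.0416667 → 13 → n; chars tn.
Extended square (30″×15″, digits 0–9): 0.01113/0.00833333 → 1, 0.01365/0.00416667 → 3; chars 13.

RK32tn13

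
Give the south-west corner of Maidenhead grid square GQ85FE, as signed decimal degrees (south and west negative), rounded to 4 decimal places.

75.1667, -43.5833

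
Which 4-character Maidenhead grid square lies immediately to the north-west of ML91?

Longitude square 9; −1 → 8.
Latitude square 1; +1 → 2.

ML82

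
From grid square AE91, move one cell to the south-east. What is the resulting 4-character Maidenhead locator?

Longitude square 9; +1 → 10, wraps to 0, carry into field.
Longitude field A = 0; +1 → 1 = B.
Latitude square 1; −1 → 0.

BE00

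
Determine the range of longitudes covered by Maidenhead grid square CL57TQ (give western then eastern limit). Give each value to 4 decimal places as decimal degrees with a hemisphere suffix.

Field C=2, L=11: +2·20° lon, +11·10° lat → SW at lon -140°, lat 20°.
Square 5, 7: +5·2° lon, +7·1° lat → SW at lon -130°, lat 27°.
Subsquare t=19, q=16: +19·0.0833333° lon, +16·0.0416667° lat → SW at lon -128.417°, lat 27.6667°.
Cell spans 0.0833333° lon × 0.0416667° lat.
west 128.4167° W, east 128.3333° W.

128.4167° W, 128.3333° W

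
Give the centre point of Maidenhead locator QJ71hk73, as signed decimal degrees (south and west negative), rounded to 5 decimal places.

Field Q=16, J=9: +16·20° lon, +9·10° lat → SW at lon 140°, lat 0°.
Square 7, 1: +7·2° lon, +1·1° lat → SW at lon 154°, lat 1°.
Subsquare h=7, k=10: +7·0.0833333° lon, +10·0.0416667° lat → SW at lon 154.583°, lat 1.41667°.
Extended square 7, 3: +7·0.00833333° lon, +3·0.00416667° lat → SW at lon 154.642°, lat 1.42917°.
Cell spans 0.00833333° lon × 0.00416667° lat. Centre is SW corner plus half of each.
latitude 1.43125, longitude 154.64583.

1.43125, 154.64583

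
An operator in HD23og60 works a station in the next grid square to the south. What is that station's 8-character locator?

Latitude extended square 0; −1 → -1, wraps to 9, carry into subsquare.
Latitude subsquare g = 6; −1 → 5 = f.
The longitude characters are unchanged.

HD23of69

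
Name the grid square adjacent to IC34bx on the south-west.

IC34aw

Longitude subsquare b = 1; −1 → 0 = a.
Latitude subsquare x = 23; −1 → 22 = w.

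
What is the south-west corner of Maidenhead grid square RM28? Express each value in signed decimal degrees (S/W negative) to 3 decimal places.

38.000, 164.000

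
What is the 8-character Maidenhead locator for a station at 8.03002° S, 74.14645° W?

FI21wx22

Offset from 180°W / 90°S: lon 105.85355°, lat 81.96998°.
Field: lon ⌊105.85355/20⌋ = 5 → F; lat ⌊81.96998/10⌋ = 8 → I.
Square: lon ⌊5.85355/2⌋ = 2; lat ⌊1.96998/1⌋ = 1.
Subsquare: lon ⌊1.85355/0.0833333⌋ = 22 → w; lat ⌊0.96998/0.0416667⌋ = 23 → x.
Extended square: lon ⌊0.02022/0.00833333⌋ = 2; lat ⌊0.01165/0.00416667⌋ = 2.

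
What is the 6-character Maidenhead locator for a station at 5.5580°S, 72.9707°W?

FI34mk

Add 180° to longitude and 90° to latitude: 107.0293, 84.4420.
Field: lon ⌊107.0293/20⌋ = 5 → F; lat ⌊84.4420/10⌋ = 8 → I.
Square: lon ⌊7.0293/2⌋ = 3; lat ⌊4.4420/1⌋ = 4.
Subsquare: lon ⌊1.0293/0.0833333⌋ = 12 → m; lat ⌊0.4420/0.0416667⌋ = 10 → k.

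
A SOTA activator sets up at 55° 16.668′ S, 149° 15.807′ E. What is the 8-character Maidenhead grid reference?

QD44pr13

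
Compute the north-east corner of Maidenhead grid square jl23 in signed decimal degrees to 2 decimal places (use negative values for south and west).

24.00, 6.00

Field J=9, L=11: +9·20° lon, +11·10° lat → SW at lon 0°, lat 20°.
Square 2, 3: +2·2° lon, +3·1° lat → SW at lon 4°, lat 23°.
Cell spans 2° lon × 1° lat. NE corner is SW corner plus one full cell.
latitude 24.00, longitude 6.00.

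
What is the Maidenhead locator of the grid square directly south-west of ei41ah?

Longitude subsquare a = 0; −1 → -1, wraps to 23 = x, carry into square.
Longitude square 4; −1 → 3.
Latitude subsquare h = 7; −1 → 6 = g.

EI31xg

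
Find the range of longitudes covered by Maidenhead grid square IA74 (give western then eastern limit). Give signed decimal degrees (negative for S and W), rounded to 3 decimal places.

-6.000, -4.000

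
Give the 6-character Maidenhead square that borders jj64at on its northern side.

Latitude subsquare t = 19; +1 → 20 = u.
The longitude characters are unchanged.

JJ64au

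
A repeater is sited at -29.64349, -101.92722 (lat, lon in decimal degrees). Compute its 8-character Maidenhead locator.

DG90ai85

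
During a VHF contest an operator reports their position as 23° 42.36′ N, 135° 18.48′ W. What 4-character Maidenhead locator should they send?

CL23

Shift to the Maidenhead origin (180°W, 90°S): lon 44.69, lat 113.71.
Field: lon ⌊44.69/20⌋ = 2 → C; lat ⌊113.71/10⌋ = 11 → L.
Square: lon ⌊4.69/2⌋ = 2; lat ⌊3.71/1⌋ = 3.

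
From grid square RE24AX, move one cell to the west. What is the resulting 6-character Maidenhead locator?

RE14xx

Longitude subsquare a = 0; −1 → -1, wraps to 23 = x, carry into square.
Longitude square 2; −1 → 1.
The latitude characters are unchanged.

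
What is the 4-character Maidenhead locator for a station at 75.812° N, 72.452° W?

FQ35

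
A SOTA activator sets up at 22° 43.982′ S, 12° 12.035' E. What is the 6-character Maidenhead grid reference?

JG67cg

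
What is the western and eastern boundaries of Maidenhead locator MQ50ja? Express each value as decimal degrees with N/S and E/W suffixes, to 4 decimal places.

70.7500° E, 70.8333° E

Field M=12, Q=16: +12·20° lon, +16·10° lat → SW at lon 60°, lat 70°.
Square 5, 0: +5·2° lon, +0·1° lat → SW at lon 70°, lat 70°.
Subsquare j=9, a=0: +9·0.0833333° lon, +0·0.0416667° lat → SW at lon 70.75°, lat 70°.
Cell spans 0.0833333° lon × 0.0416667° lat.
west 70.7500° E, east 70.8333° E.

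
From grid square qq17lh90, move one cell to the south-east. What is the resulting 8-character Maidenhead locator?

QQ17mg09

Longitude extended square 9; +1 → 10, wraps to 0, carry into subsquare.
Longitude subsquare l = 11; +1 → 12 = m.
Latitude extended square 0; −1 → -1, wraps to 9, carry into subsquare.
Latitude subsquare h = 7; −1 → 6 = g.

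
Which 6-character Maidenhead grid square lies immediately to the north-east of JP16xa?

JP26ab

Longitude subsquare x = 23; +1 → 24, wraps to 0 = a, carry into square.
Longitude square 1; +1 → 2.
Latitude subsquare a = 0; +1 → 1 = b.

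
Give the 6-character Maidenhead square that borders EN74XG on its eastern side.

Longitude subsquare x = 23; +1 → 24, wraps to 0 = a, carry into square.
Longitude square 7; +1 → 8.
The latitude characters are unchanged.

EN84ag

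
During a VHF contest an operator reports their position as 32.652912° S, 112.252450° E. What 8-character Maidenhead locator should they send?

Add 180° to longitude and 90° to latitude: 292.25245, 57.34709.
Field: lon ⌊292.25245/20⌋ = 14 → O; lat ⌊57.34709/10⌋ = 5 → F.
Square: lon ⌊12.25245/2⌋ = 6; lat ⌊7.34709/1⌋ = 7.
Subsquare: lon ⌊0.25245/0.0833333⌋ = 3 → d; lat ⌊0.34709/0.0416667⌋ = 8 → i.
Extended square: lon ⌊0.00245/0.00833333⌋ = 0; lat ⌊0.01375/0.00416667⌋ = 3.

OF67di03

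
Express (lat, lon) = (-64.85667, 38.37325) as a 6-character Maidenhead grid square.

KC95ed

Offset from 180°W / 90°S: lon 218.3732°, lat 25.1433°.
Field (20°×10°, letters A–R): lon ⌊218.3732/20⌋ = 10 → K; lat ⌊25.1433/10⌋ = 2 → C.
Square (2°×1°, digits 0–9): lon ⌊18.3732/2⌋ = 9; lat ⌊5.1433/1⌋ = 5.
Subsquare (5′×2.5′, letters a–x): lon ⌊0.3732/0.0833333⌋ = 4 → e; lat ⌊0.1433/0.0416667⌋ = 3 → d.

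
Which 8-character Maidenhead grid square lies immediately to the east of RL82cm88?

Longitude extended square 8; +1 → 9.
The latitude characters are unchanged.

RL82cm98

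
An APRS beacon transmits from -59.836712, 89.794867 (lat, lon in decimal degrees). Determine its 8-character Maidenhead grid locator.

ND40vd59

Shift to the Maidenhead origin (180°W, 90°S): lon 269.79487, lat 30.16329.
Field: 269.79487/20 → 13 → N, 30.16329/10 → 3 → D; chars ND.
Square: 9.79487/2 → 4, 0.16329/1 → 0; chars 40.
Subsquare: 1.79487/0.0833333 → 21 → v, 0.16329/0.0416667 → 3 → d; chars vd.
Extended square: 0.04487/0.00833333 → 5, 0.03829/0.00416667 → 9; chars 59.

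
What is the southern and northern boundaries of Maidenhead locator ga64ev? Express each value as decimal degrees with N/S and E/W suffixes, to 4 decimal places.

85.1250° S, 85.0833° S

Field G=6, A=0: +6·20° lon, +0·10° lat → SW at lon -60°, lat -90°.
Square 6, 4: +6·2° lon, +4·1° lat → SW at lon -48°, lat -86°.
Subsquare e=4, v=21: +4·0.0833333° lon, +21·0.0416667° lat → SW at lon -47.6667°, lat -85.125°.
Cell spans 0.0833333° lon × 0.0416667° lat.
south 85.1250° S, north 85.0833° S.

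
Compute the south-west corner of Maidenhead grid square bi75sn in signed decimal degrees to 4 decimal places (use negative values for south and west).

-4.4583, -144.5000

Field B=1, I=8: +1·20° lon, +8·10° lat → SW at lon -160°, lat -10°.
Square 7, 5: +7·2° lon, +5·1° lat → SW at lon -146°, lat -5°.
Subsquare s=18, n=13: +18·0.0833333° lon, +13·0.0416667° lat → SW at lon -144.5°, lat -4.45833°.
latitude -4.4583, longitude -144.5000.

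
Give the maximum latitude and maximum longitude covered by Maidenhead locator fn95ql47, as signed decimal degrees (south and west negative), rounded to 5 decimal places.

45.49167, -60.62500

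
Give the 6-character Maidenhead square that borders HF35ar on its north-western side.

HF25xs

Longitude subsquare a = 0; −1 → -1, wraps to 23 = x, carry into square.
Longitude square 3; −1 → 2.
Latitude subsquare r = 17; +1 → 18 = s.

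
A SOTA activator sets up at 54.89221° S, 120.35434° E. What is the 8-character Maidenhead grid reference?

PD05ec25

Shift to the Maidenhead origin (180°W, 90°S): lon 300.35434, lat 35.10779.
Field: 300.35434/20 → 15 → P, 35.10779/10 → 3 → D; chars PD.
Square: 0.35434/2 → 0, 5.10779/1 → 5; chars 05.
Subsquare: 0.35434/0.0833333 → 4 → e, 0.10779/0.0416667 → 2 → c; chars ec.
Extended square: 0.02101/0.00833333 → 2, 0.02446/0.00416667 → 5; chars 25.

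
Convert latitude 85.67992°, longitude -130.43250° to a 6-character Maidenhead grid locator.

Add 180° to longitude and 90° to latitude: 49.5675, 175.6799.
Field: 49.5675/20 → 2 → C, 175.6799/10 → 17 → R; chars CR.
Square: 9.5675/2 → 4, 5.6799/1 → 5; chars 45.
Subsquare: 1.5675/0.0833333 → 18 → s, 0.6799/0.0416667 → 16 → q; chars sq.

CR45sq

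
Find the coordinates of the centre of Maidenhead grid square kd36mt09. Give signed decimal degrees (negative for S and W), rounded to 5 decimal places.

-53.16875, 27.00417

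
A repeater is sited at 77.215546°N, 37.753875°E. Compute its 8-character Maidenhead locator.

KQ87vf01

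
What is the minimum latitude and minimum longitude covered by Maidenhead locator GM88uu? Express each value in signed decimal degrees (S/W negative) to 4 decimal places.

38.8333, -42.3333

Field G=6, M=12: +6·20° lon, +12·10° lat → SW at lon -60°, lat 30°.
Square 8, 8: +8·2° lon, +8·1° lat → SW at lon -44°, lat 38°.
Subsquare u=20, u=20: +20·0.0833333° lon, +20·0.0416667° lat → SW at lon -42.3333°, lat 38.8333°.
latitude 38.8333, longitude -42.3333.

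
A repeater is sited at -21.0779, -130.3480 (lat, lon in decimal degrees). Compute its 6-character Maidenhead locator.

CG48tw

Add 180° to longitude and 90° to latitude: 49.6520, 68.9221.
Field: 49.6520/20 → 2 → C, 68.9221/10 → 6 → G; chars CG.
Square: 9.6520/2 → 4, 8.9221/1 → 8; chars 48.
Subsquare: 1.6520/0.0833333 → 19 → t, 0.9221/0.0416667 → 22 → w; chars tw.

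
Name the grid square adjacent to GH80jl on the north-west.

GH80im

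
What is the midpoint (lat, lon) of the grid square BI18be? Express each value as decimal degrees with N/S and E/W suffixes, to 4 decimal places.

1.8125° S, 157.8750° W

Field B=1, I=8: +1·20° lon, +8·10° lat → SW at lon -160°, lat -10°.
Square 1, 8: +1·2° lon, +8·1° lat → SW at lon -158°, lat -2°.
Subsquare b=1, e=4: +1·0.0833333° lon, +4·0.0416667° lat → SW at lon -157.917°, lat -1.83333°.
Cell spans 0.0833333° lon × 0.0416667° lat. Centre is SW corner plus half of each.
latitude 1.8125° S, longitude 157.8750° W.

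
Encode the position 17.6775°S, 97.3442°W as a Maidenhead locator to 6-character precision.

EH12hh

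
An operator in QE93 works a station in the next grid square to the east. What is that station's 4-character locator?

RE03

Longitude square 9; +1 → 10, wraps to 0, carry into field.
Longitude field Q = 16; +1 → 17 = R.
The latitude characters are unchanged.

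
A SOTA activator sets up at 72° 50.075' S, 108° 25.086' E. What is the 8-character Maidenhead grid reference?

Offset from 180°W / 90°S: lon 288.41810°, lat 17.16542°.
Field: 288.41810/20 → 14 → O, 17.16542/10 → 1 → B; chars OB.
Square: 8.41810/2 → 4, 7.16542/1 → 7; chars 47.
Subsquare: 0.41810/0.0833333 → 5 → f, 0.16542/0.0416667 → 3 → d; chars fd.
Extended square: 0.00143/0.00833333 → 0, 0.04042/0.00416667 → 9; chars 09.

OB47fd09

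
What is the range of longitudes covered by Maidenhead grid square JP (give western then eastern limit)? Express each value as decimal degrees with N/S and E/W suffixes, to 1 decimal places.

0.0° E, 20.0° E

Field J=9, P=15: +9·20° lon, +15·10° lat → SW at lon 0°, lat 60°.
Cell spans 20° lon × 10° lat.
west 0.0° E, east 20.0° E.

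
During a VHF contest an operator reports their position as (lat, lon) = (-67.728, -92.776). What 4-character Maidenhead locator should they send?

Add 180° to longitude and 90° to latitude: 87.22, 22.27.
Field: 87.22/20 → 4 → E, 22.27/10 → 2 → C; chars EC.
Square: 7.22/2 → 3, 2.27/1 → 2; chars 32.

EC32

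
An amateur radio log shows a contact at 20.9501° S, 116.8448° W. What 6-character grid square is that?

DG19nb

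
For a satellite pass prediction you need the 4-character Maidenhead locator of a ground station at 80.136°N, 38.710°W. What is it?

HR00

Add 180° to longitude and 90° to latitude: 141.29, 170.14.
Field: 141.29/20 → 7 → H, 170.14/10 → 17 → R; chars HR.
Square: 1.29/2 → 0, 0.14/1 → 0; chars 00.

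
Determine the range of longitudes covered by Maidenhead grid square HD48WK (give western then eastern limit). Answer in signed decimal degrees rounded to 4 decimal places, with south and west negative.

Field H=7, D=3: +7·20° lon, +3·10° lat → SW at lon -40°, lat -60°.
Square 4, 8: +4·2° lon, +8·1° lat → SW at lon -32°, lat -52°.
Subsquare w=22, k=10: +22·0.0833333° lon, +10·0.0416667° lat → SW at lon -30.1667°, lat -51.5833°.
Cell spans 0.0833333° lon × 0.0416667° lat.
west -30.1667, east -30.0833.

-30.1667, -30.0833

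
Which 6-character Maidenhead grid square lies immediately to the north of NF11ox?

Latitude subsquare x = 23; +1 → 24, wraps to 0 = a, carry into square.
Latitude square 1; +1 → 2.
The longitude characters are unchanged.

NF12oa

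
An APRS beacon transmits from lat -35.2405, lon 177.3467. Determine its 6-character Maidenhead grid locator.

RF84qs

Offset from 180°W / 90°S: lon 357.3467°, lat 54.7595°.
Field: lon ⌊357.3467/20⌋ = 17 → R; lat ⌊54.7595/10⌋ = 5 → F.
Square: lon ⌊17.3467/2⌋ = 8; lat ⌊4.7595/1⌋ = 4.
Subsquare: lon ⌊1.3467/0.0833333⌋ = 16 → q; lat ⌊0.7595/0.0416667⌋ = 18 → s.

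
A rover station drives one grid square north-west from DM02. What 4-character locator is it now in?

CM93

Longitude square 0; −1 → -1, wraps to 9, carry into field.
Longitude field D = 3; −1 → 2 = C.
Latitude square 2; +1 → 3.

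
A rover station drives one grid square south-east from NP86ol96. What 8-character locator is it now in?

Longitude extended square 9; +1 → 10, wraps to 0, carry into subsquare.
Longitude subsquare o = 14; +1 → 15 = p.
Latitude extended square 6; −1 → 5.

NP86pl05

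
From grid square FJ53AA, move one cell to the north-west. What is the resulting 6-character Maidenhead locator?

FJ43xb

Longitude subsquare a = 0; −1 → -1, wraps to 23 = x, carry into square.
Longitude square 5; −1 → 4.
Latitude subsquare a = 0; +1 → 1 = b.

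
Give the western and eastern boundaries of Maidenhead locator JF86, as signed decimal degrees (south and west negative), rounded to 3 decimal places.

Field J=9, F=5: +9·20° lon, +5·10° lat → SW at lon 0°, lat -40°.
Square 8, 6: +8·2° lon, +6·1° lat → SW at lon 16°, lat -34°.
Cell spans 2° lon × 1° lat.
west 16.000, east 18.000.

16.000, 18.000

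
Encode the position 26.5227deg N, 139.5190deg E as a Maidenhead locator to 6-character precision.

PL96sm

Shift to the Maidenhead origin (180°W, 90°S): lon 319.5190, lat 116.5227.
Field: 319.5190/20 → 15 → P, 116.5227/10 → 11 → L; chars PL.
Square: 19.5190/2 → 9, 6.5227/1 → 6; chars 96.
Subsquare: 1.5190/0.0833333 → 18 → s, 0.5227/0.0416667 → 12 → m; chars sm.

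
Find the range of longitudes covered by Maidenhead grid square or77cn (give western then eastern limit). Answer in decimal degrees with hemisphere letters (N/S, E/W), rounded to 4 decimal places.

Field O=14, R=17: +14·20° lon, +17·10° lat → SW at lon 100°, lat 80°.
Square 7, 7: +7·2° lon, +7·1° lat → SW at lon 114°, lat 87°.
Subsquare c=2, n=13: +2·0.0833333° lon, +13·0.0416667° lat → SW at lon 114.167°, lat 87.5417°.
Cell spans 0.0833333° lon × 0.0416667° lat.
west 114.1667° E, east 114.2500° E.

114.1667° E, 114.2500° E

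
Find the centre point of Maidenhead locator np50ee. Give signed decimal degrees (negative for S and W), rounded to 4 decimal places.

Field N=13, P=15: +13·20° lon, +15·10° lat → SW at lon 80°, lat 60°.
Square 5, 0: +5·2° lon, +0·1° lat → SW at lon 90°, lat 60°.
Subsquare e=4, e=4: +4·0.0833333° lon, +4·0.0416667° lat → SW at lon 90.3333°, lat 60.1667°.
Cell spans 0.0833333° lon × 0.0416667° lat. Centre is SW corner plus half of each.
latitude 60.1875, longitude 90.3750.

60.1875, 90.3750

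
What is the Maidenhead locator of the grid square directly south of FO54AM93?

FO54am92

Latitude extended square 3; −1 → 2.
The longitude characters are unchanged.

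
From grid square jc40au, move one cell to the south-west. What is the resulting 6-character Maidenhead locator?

Longitude subsquare a = 0; −1 → -1, wraps to 23 = x, carry into square.
Longitude square 4; −1 → 3.
Latitude subsquare u = 20; −1 → 19 = t.

JC30xt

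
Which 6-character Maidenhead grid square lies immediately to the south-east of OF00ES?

Longitude subsquare e = 4; +1 → 5 = f.
Latitude subsquare s = 18; −1 → 17 = r.

OF00fr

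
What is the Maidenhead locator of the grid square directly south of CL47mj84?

CL47mj83

Latitude extended square 4; −1 → 3.
The longitude characters are unchanged.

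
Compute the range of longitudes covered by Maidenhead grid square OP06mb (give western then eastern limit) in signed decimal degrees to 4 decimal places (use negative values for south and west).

101.0000, 101.0833

Field O=14, P=15: +14·20° lon, +15·10° lat → SW at lon 100°, lat 60°.
Square 0, 6: +0·2° lon, +6·1° lat → SW at lon 100°, lat 66°.
Subsquare m=12, b=1: +12·0.0833333° lon, +1·0.0416667° lat → SW at lon 101°, lat 66.0417°.
Cell spans 0.0833333° lon × 0.0416667° lat.
west 101.0000, east 101.0833.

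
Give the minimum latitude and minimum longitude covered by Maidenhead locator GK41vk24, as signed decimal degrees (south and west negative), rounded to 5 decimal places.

11.43333, -50.23333

Field G=6, K=10: +6·20° lon, +10·10° lat → SW at lon -60°, lat 10°.
Square 4, 1: +4·2° lon, +1·1° lat → SW at lon -52°, lat 11°.
Subsquare v=21, k=10: +21·0.0833333° lon, +10·0.0416667° lat → SW at lon -50.25°, lat 11.4167°.
Extended square 2, 4: +2·0.00833333° lon, +4·0.00416667° lat → SW at lon -50.2333°, lat 11.4333°.
latitude 11.43333, longitude -50.23333.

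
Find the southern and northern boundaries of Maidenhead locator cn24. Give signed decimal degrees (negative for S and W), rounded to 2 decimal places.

44.00, 45.00

Field C=2, N=13: +2·20° lon, +13·10° lat → SW at lon -140°, lat 40°.
Square 2, 4: +2·2° lon, +4·1° lat → SW at lon -136°, lat 44°.
Cell spans 2° lon × 1° lat.
south 44.00, north 45.00.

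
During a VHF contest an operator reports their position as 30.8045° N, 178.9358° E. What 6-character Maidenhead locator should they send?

RM90lt

Offset from 180°W / 90°S: lon 358.9358°, lat 120.8045°.
Field: lon ⌊358.9358/20⌋ = 17 → R; lat ⌊120.8045/10⌋ = 12 → M.
Square: lon ⌊18.9358/2⌋ = 9; lat ⌊0.8045/1⌋ = 0.
Subsquare: lon ⌊0.9358/0.0833333⌋ = 11 → l; lat ⌊0.8045/0.0416667⌋ = 19 → t.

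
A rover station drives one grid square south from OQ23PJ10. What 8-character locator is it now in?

OQ23pi19

Latitude extended square 0; −1 → -1, wraps to 9, carry into subsquare.
Latitude subsquare j = 9; −1 → 8 = i.
The longitude characters are unchanged.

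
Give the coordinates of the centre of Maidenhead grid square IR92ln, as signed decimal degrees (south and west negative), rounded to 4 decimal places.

82.5625, -1.0417

Field I=8, R=17: +8·20° lon, +17·10° lat → SW at lon -20°, lat 80°.
Square 9, 2: +9·2° lon, +2·1° lat → SW at lon -2°, lat 82°.
Subsquare l=11, n=13: +11·0.0833333° lon, +13·0.0416667° lat → SW at lon -1.08333°, lat 82.5417°.
Cell spans 0.0833333° lon × 0.0416667° lat. Centre is SW corner plus half of each.
latitude 82.5625, longitude -1.0417.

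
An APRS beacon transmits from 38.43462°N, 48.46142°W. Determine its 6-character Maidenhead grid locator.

GM58sk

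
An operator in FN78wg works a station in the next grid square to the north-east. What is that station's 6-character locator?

Longitude subsquare w = 22; +1 → 23 = x.
Latitude subsquare g = 6; +1 → 7 = h.

FN78xh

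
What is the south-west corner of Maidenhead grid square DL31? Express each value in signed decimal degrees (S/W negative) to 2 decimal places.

21.00, -114.00

Field D=3, L=11: +3·20° lon, +11·10° lat → SW at lon -120°, lat 20°.
Square 3, 1: +3·2° lon, +1·1° lat → SW at lon -114°, lat 21°.
latitude 21.00, longitude -114.00.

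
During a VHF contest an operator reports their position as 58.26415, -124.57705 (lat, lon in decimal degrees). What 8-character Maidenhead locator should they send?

CO78rg03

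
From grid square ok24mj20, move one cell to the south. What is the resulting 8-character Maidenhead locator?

Latitude extended square 0; −1 → -1, wraps to 9, carry into subsquare.
Latitude subsquare j = 9; −1 → 8 = i.
The longitude characters are unchanged.

OK24mi29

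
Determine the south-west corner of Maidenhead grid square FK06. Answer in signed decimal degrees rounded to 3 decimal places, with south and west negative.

Field F=5, K=10: +5·20° lon, +10·10° lat → SW at lon -80°, lat 10°.
Square 0, 6: +0·2° lon, +6·1° lat → SW at lon -80°, lat 16°.
latitude 16.000, longitude -80.000.

16.000, -80.000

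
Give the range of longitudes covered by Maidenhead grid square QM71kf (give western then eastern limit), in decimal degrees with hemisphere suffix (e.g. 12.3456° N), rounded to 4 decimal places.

154.8333° E, 154.9167° E

Field Q=16, M=12: +16·20° lon, +12·10° lat → SW at lon 140°, lat 30°.
Square 7, 1: +7·2° lon, +1·1° lat → SW at lon 154°, lat 31°.
Subsquare k=10, f=5: +10·0.0833333° lon, +5·0.0416667° lat → SW at lon 154.833°, lat 31.2083°.
Cell spans 0.0833333° lon × 0.0416667° lat.
west 154.8333° E, east 154.9167° E.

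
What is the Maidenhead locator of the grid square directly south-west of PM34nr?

Longitude subsquare n = 13; −1 → 12 = m.
Latitude subsquare r = 17; −1 → 16 = q.

PM34mq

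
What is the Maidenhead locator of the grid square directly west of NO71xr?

Longitude subsquare x = 23; −1 → 22 = w.
The latitude characters are unchanged.

NO71wr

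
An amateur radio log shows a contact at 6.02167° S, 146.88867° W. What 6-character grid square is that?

BI63nx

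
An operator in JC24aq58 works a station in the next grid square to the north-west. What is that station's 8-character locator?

Longitude extended square 5; −1 → 4.
Latitude extended square 8; +1 → 9.

JC24aq49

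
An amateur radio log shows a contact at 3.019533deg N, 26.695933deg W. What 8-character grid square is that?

HJ63pa64

Add 180° to longitude and 90° to latitude: 153.30407, 93.01953.
Field: lon ⌊153.30407/20⌋ = 7 → H; lat ⌊93.01953/10⌋ = 9 → J.
Square: lon ⌊13.30407/2⌋ = 6; lat ⌊3.01953/1⌋ = 3.
Subsquare: lon ⌊1.30407/0.0833333⌋ = 15 → p; lat ⌊0.01953/0.0416667⌋ = 0 → a.
Extended square: lon ⌊0.05407/0.00833333⌋ = 6; lat ⌊0.01953/0.00416667⌋ = 4.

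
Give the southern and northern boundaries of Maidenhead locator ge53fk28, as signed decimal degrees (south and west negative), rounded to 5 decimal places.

Field G=6, E=4: +6·20° lon, +4·10° lat → SW at lon -60°, lat -50°.
Square 5, 3: +5·2° lon, +3·1° lat → SW at lon -50°, lat -47°.
Subsquare f=5, k=10: +5·0.0833333° lon, +10·0.0416667° lat → SW at lon -49.5833°, lat -46.5833°.
Extended square 2, 8: +2·0.00833333° lon, +8·0.00416667° lat → SW at lon -49.5667°, lat -46.55°.
Cell spans 0.00833333° lon × 0.00416667° lat.
south -46.55000, north -46.54583.

-46.55000, -46.54583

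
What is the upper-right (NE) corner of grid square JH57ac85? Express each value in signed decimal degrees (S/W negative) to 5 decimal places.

-12.89167, 10.07500

Field J=9, H=7: +9·20° lon, +7·10° lat → SW at lon 0°, lat -20°.
Square 5, 7: +5·2° lon, +7·1° lat → SW at lon 10°, lat -13°.
Subsquare a=0, c=2: +0·0.0833333° lon, +2·0.0416667° lat → SW at lon 10°, lat -12.9167°.
Extended square 8, 5: +8·0.00833333° lon, +5·0.00416667° lat → SW at lon 10.0667°, lat -12.8958°.
Cell spans 0.00833333° lon × 0.00416667° lat. NE corner is SW corner plus one full cell.
latitude -12.89167, longitude 10.07500.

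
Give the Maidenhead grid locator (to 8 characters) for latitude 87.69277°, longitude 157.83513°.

QR87wq06

Offset from 180°W / 90°S: lon 337.83513°, lat 177.69277°.
Field: lon ⌊337.83513/20⌋ = 16 → Q; lat ⌊177.69277/10⌋ = 17 → R.
Square: lon ⌊17.83513/2⌋ = 8; lat ⌊7.69277/1⌋ = 7.
Subsquare: lon ⌊1.83513/0.0833333⌋ = 22 → w; lat ⌊0.69277/0.0416667⌋ = 16 → q.
Extended square: lon ⌊0.00180/0.00833333⌋ = 0; lat ⌊0.02610/0.00416667⌋ = 6.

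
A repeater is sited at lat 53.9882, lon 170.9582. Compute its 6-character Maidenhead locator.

RO53lx

Offset from 180°W / 90°S: lon 350.9582°, lat 143.9882°.
Field (20°×10°, letters A–R): lon ⌊350.9582/20⌋ = 17 → R; lat ⌊143.9882/10⌋ = 14 → O.
Square (2°×1°, digits 0–9): lon ⌊10.9582/2⌋ = 5; lat ⌊3.9882/1⌋ = 3.
Subsquare (5′×2.5′, letters a–x): lon ⌊0.9582/0.0833333⌋ = 11 → l; lat ⌊0.9882/0.0416667⌋ = 23 → x.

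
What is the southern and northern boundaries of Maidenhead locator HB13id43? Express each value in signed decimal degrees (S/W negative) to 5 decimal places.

Field H=7, B=1: +7·20° lon, +1·10° lat → SW at lon -40°, lat -80°.
Square 1, 3: +1·2° lon, +3·1° lat → SW at lon -38°, lat -77°.
Subsquare i=8, d=3: +8·0.0833333° lon, +3·0.0416667° lat → SW at lon -37.3333°, lat -76.875°.
Extended square 4, 3: +4·0.00833333° lon, +3·0.00416667° lat → SW at lon -37.3°, lat -76.8625°.
Cell spans 0.00833333° lon × 0.00416667° lat.
south -76.86250, north -76.85833.

-76.86250, -76.85833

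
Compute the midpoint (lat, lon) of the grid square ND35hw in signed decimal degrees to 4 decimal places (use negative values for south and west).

-54.0625, 86.6250

Field N=13, D=3: +13·20° lon, +3·10° lat → SW at lon 80°, lat -60°.
Square 3, 5: +3·2° lon, +5·1° lat → SW at lon 86°, lat -55°.
Subsquare h=7, w=22: +7·0.0833333° lon, +22·0.0416667° lat → SW at lon 86.5833°, lat -54.0833°.
Cell spans 0.0833333° lon × 0.0416667° lat. Centre is SW corner plus half of each.
latitude -54.0625, longitude 86.6250.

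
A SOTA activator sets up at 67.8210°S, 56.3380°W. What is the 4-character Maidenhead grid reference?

GC12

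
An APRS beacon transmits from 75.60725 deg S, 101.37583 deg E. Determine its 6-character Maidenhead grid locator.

Shift to the Maidenhead origin (180°W, 90°S): lon 281.3758, lat 14.3928.
Field: lon ⌊281.3758/20⌋ = 14 → O; lat ⌊14.3928/10⌋ = 1 → B.
Square: lon ⌊1.3758/2⌋ = 0; lat ⌊4.3928/1⌋ = 4.
Subsquare: lon ⌊1.3758/0.0833333⌋ = 16 → q; lat ⌊0.3928/0.0416667⌋ = 9 → j.

OB04qj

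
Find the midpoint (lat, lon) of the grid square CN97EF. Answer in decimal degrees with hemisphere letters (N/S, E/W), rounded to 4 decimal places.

47.2292° N, 121.6250° W

Field C=2, N=13: +2·20° lon, +13·10° lat → SW at lon -140°, lat 40°.
Square 9, 7: +9·2° lon, +7·1° lat → SW at lon -122°, lat 47°.
Subsquare e=4, f=5: +4·0.0833333° lon, +5·0.0416667° lat → SW at lon -121.667°, lat 47.2083°.
Cell spans 0.0833333° lon × 0.0416667° lat. Centre is SW corner plus half of each.
latitude 47.2292° N, longitude 121.6250° W.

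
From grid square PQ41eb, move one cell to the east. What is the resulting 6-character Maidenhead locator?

PQ41fb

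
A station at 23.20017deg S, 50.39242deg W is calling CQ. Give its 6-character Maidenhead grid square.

GG46tt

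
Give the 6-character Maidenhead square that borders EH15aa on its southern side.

EH14ax

Latitude subsquare a = 0; −1 → -1, wraps to 23 = x, carry into square.
Latitude square 5; −1 → 4.
The longitude characters are unchanged.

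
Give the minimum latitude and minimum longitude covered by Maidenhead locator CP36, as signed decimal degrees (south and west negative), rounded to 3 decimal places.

Field C=2, P=15: +2·20° lon, +15·10° lat → SW at lon -140°, lat 60°.
Square 3, 6: +3·2° lon, +6·1° lat → SW at lon -134°, lat 66°.
latitude 66.000, longitude -134.000.

66.000, -134.000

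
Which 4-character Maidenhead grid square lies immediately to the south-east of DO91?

EO00

Longitude square 9; +1 → 10, wraps to 0, carry into field.
Longitude field D = 3; +1 → 4 = E.
Latitude square 1; −1 → 0.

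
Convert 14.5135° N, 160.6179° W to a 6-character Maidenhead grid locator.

AK94qm

Add 180° to longitude and 90° to latitude: 19.3821, 104.5135.
Field: lon ⌊19.3821/20⌋ = 0 → A; lat ⌊104.5135/10⌋ = 10 → K.
Square: lon ⌊19.3821/2⌋ = 9; lat ⌊4.5135/1⌋ = 4.
Subsquare: lon ⌊1.3821/0.0833333⌋ = 16 → q; lat ⌊0.5135/0.0416667⌋ = 12 → m.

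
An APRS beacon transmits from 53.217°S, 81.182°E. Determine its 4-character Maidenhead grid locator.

ND06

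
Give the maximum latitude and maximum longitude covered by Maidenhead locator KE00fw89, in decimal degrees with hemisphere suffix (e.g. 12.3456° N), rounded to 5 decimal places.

Field K=10, E=4: +10·20° lon, +4·10° lat → SW at lon 20°, lat -50°.
Square 0, 0: +0·2° lon, +0·1° lat → SW at lon 20°, lat -50°.
Subsquare f=5, w=22: +5·0.0833333° lon, +22·0.0416667° lat → SW at lon 20.4167°, lat -49.0833°.
Extended square 8, 9: +8·0.00833333° lon, +9·0.00416667° lat → SW at lon 20.4833°, lat -49.0458°.
Cell spans 0.00833333° lon × 0.00416667° lat. NE corner is SW corner plus one full cell.
latitude 49.04167° S, longitude 20.49167° E.

49.04167° S, 20.49167° E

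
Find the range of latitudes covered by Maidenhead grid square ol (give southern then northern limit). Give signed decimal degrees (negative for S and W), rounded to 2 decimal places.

Field O=14, L=11: +14·20° lon, +11·10° lat → SW at lon 100°, lat 20°.
Cell spans 20° lon × 10° lat.
south 20.00, north 30.00.

20.00, 30.00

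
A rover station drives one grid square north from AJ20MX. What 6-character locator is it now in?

AJ21ma

Latitude subsquare x = 23; +1 → 24, wraps to 0 = a, carry into square.
Latitude square 0; +1 → 1.
The longitude characters are unchanged.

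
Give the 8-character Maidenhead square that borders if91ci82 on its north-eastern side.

Longitude extended square 8; +1 → 9.
Latitude extended square 2; +1 → 3.

IF91ci93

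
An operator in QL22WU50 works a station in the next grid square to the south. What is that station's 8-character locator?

QL22wt59

Latitude extended square 0; −1 → -1, wraps to 9, carry into subsquare.
Latitude subsquare u = 20; −1 → 19 = t.
The longitude characters are unchanged.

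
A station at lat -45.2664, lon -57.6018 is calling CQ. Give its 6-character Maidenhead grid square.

GE14er

Add 180° to longitude and 90° to latitude: 122.3982, 44.7336.
Field: 122.3982/20 → 6 → G, 44.7336/10 → 4 → E; chars GE.
Square: 2.3982/2 → 1, 4.7336/1 → 4; chars 14.
Subsquare: 0.3982/0.0833333 → 4 → e, 0.7336/0.0416667 → 17 → r; chars er.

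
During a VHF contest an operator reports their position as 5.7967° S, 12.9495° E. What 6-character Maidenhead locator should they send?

Add 180° to longitude and 90° to latitude: 192.9495, 84.2033.
Field (20°×10°, letters A–R): lon ⌊192.9495/20⌋ = 9 → J; lat ⌊84.2033/10⌋ = 8 → I.
Square (2°×1°, digits 0–9): lon ⌊12.9495/2⌋ = 6; lat ⌊4.2033/1⌋ = 4.
Subsquare (5′×2.5′, letters a–x): lon ⌊0.9495/0.0833333⌋ = 11 → l; lat ⌊0.2033/0.0416667⌋ = 4 → e.

JI64le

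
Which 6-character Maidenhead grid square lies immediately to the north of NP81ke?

NP81kf

Latitude subsquare e = 4; +1 → 5 = f.
The longitude characters are unchanged.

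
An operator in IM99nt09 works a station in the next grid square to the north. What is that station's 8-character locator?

Latitude extended square 9; +1 → 10, wraps to 0, carry into subsquare.
Latitude subsquare t = 19; +1 → 20 = u.
The longitude characters are unchanged.

IM99nu00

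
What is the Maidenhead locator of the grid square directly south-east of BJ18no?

Longitude subsquare n = 13; +1 → 14 = o.
Latitude subsquare o = 14; −1 → 13 = n.

BJ18on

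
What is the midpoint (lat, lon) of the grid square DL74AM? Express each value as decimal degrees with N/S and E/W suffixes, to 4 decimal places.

Field D=3, L=11: +3·20° lon, +11·10° lat → SW at lon -120°, lat 20°.
Square 7, 4: +7·2° lon, +4·1° lat → SW at lon -106°, lat 24°.
Subsquare a=0, m=12: +0·0.0833333° lon, +12·0.0416667° lat → SW at lon -106°, lat 24.5°.
Cell spans 0.0833333° lon × 0.0416667° lat. Centre is SW corner plus half of each.
latitude 24.5208° N, longitude 105.9583° W.

24.5208° N, 105.9583° W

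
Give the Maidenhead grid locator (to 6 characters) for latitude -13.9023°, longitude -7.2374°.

IH66jc

Add 180° to longitude and 90° to latitude: 172.7626, 76.0977.
Field: lon ⌊172.7626/20⌋ = 8 → I; lat ⌊76.0977/10⌋ = 7 → H.
Square: lon ⌊12.7626/2⌋ = 6; lat ⌊6.0977/1⌋ = 6.
Subsquare: lon ⌊0.7626/0.0833333⌋ = 9 → j; lat ⌊0.0977/0.0416667⌋ = 2 → c.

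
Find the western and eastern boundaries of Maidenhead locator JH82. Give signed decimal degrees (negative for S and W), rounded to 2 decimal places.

Field J=9, H=7: +9·20° lon, +7·10° lat → SW at lon 0°, lat -20°.
Square 8, 2: +8·2° lon, +2·1° lat → SW at lon 16°, lat -18°.
Cell spans 2° lon × 1° lat.
west 16.00, east 18.00.

16.00, 18.00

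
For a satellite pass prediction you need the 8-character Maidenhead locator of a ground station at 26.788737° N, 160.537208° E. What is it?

RL06gs49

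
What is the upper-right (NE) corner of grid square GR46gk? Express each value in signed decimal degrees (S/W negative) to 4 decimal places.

86.4583, -51.4167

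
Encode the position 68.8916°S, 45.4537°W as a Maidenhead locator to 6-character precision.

GC71gc

Offset from 180°W / 90°S: lon 134.5463°, lat 21.1084°.
Field (20°×10°, letters A–R): 134.5463/20 → 6 → G, 21.1084/10 → 2 → C; chars GC.
Square (2°×1°, digits 0–9): 14.5463/2 → 7, 1.1084/1 → 1; chars 71.
Subsquare (5′×2.5′, letters a–x): 0.5463/0.0833333 → 6 → g, 0.1084/0.0416667 → 2 → c; chars gc.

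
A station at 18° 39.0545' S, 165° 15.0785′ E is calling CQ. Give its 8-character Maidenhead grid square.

RH21pi03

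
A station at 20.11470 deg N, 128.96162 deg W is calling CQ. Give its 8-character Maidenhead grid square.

Add 180° to longitude and 90° to latitude: 51.03838, 110.11470.
Field (20°×10°, letters A–R): lon ⌊51.03838/20⌋ = 2 → C; lat ⌊110.11470/10⌋ = 11 → L.
Square (2°×1°, digits 0–9): lon ⌊11.03838/2⌋ = 5; lat ⌊0.11470/1⌋ = 0.
Subsquare (5′×2.5′, letters a–x): lon ⌊1.03838/0.0833333⌋ = 12 → m; lat ⌊0.11470/0.0416667⌋ = 2 → c.
Extended square (30″×15″, digits 0–9): lon ⌊0.03838/0.00833333⌋ = 4; lat ⌊0.03137/0.00416667⌋ = 7.

CL50mc47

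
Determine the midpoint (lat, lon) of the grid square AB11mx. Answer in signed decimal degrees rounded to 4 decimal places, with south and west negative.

-78.0208, -176.9583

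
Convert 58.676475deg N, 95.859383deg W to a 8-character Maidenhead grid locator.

EO28bq62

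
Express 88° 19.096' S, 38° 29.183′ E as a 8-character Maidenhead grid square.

Shift to the Maidenhead origin (180°W, 90°S): lon 218.48638, lat 1.68173.
Field: lon ⌊218.48638/20⌋ = 10 → K; lat ⌊1.68173/10⌋ = 0 → A.
Square: lon ⌊18.48638/2⌋ = 9; lat ⌊1.68173/1⌋ = 1.
Subsquare: lon ⌊0.48638/0.0833333⌋ = 5 → f; lat ⌊0.68173/0.0416667⌋ = 16 → q.
Extended square: lon ⌊0.06972/0.00833333⌋ = 8; lat ⌊0.01507/0.00416667⌋ = 3.

KA91fq83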